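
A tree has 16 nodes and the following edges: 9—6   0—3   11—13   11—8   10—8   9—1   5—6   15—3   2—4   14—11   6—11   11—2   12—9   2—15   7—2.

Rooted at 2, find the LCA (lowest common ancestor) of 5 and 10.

11

Path 5→root: 5 6 11 2; path 10→root: 10 8 11 2.
First common node: 11.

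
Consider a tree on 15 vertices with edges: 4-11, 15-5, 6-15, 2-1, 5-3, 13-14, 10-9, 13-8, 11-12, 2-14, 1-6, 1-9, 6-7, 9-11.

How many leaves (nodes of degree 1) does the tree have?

Exactly 6 nodes have a single neighbour: 3, 4, 7, 8, 10, 12.

6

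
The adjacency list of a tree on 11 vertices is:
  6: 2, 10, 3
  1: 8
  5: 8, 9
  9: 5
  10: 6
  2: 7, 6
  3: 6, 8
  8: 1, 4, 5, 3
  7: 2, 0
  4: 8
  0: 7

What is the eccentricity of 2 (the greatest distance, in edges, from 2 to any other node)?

5

A farthest node from 2 is 9.
The path 2-6-3-8-5-9 has 5 edges.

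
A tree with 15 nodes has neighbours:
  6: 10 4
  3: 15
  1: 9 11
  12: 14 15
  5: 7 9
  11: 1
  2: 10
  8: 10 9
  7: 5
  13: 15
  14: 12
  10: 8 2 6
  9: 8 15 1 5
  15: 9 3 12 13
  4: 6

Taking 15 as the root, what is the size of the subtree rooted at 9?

10

Descendants of 9 (including itself): 9, 5, 8, 1, 7, 10, 11, 2, 6, 4. That's 10.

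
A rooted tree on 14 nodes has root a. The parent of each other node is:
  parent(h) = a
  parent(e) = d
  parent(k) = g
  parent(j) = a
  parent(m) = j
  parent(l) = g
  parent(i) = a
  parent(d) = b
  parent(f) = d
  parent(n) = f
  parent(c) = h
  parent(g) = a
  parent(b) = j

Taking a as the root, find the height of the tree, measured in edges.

5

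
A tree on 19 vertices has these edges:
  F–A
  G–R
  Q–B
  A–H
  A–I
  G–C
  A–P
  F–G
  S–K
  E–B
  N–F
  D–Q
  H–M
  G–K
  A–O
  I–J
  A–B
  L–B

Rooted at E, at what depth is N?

Path from E to N: E – B – A – F – N, which has 4 edges.

4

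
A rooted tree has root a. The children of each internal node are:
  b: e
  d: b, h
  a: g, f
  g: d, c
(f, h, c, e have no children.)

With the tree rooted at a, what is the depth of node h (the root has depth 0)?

Path from a to h: a – g – d – h, which has 3 edges.

3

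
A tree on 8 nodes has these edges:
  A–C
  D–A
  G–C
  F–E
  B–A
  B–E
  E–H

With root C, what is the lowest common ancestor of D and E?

A

Path D→root: D A C; path E→root: E B A C.
First common node: A.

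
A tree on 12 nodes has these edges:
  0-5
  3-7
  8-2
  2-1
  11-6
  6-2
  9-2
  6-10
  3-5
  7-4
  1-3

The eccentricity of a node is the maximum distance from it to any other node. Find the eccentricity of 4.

A farthest node from 4 is 10 (11 also at distance 6).
The path 4–7–3–1–2–6–10 has 6 edges.

6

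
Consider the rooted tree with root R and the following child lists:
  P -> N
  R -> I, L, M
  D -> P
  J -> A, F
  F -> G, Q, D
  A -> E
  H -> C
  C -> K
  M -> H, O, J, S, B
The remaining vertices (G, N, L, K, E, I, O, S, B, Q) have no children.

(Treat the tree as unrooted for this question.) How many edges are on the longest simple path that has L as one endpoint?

The node farthest from L is N, via L–R–M–J–F–D–P–N — 7 edges.

7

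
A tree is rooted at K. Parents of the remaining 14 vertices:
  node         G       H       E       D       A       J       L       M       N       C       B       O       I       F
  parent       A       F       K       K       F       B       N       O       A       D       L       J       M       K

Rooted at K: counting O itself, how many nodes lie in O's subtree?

The subtree rooted at O contains: O, M, I — 3 nodes.

3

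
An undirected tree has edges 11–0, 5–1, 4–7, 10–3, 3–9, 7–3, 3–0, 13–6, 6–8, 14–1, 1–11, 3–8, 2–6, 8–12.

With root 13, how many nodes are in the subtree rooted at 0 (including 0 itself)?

5

0's subtree: {0, 11, 1, 14, 5}, size 5.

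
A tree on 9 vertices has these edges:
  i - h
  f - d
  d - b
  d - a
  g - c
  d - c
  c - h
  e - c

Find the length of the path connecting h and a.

Walking from h: h–c–d–a. Length 3.

3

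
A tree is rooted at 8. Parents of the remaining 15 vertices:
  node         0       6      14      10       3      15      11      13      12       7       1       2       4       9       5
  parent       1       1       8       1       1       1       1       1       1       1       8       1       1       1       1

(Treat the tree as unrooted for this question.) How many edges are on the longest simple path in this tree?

3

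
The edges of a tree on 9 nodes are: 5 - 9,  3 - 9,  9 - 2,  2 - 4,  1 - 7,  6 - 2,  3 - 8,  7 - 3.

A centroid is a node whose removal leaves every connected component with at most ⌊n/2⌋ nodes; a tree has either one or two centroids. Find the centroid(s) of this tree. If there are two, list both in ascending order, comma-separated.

9

If 9 is removed the pieces have sizes 4, 3, 1, all ≤ ⌊9/2⌋ = 4.
Every other node leaves some component of size > 4, so the centroid is unique.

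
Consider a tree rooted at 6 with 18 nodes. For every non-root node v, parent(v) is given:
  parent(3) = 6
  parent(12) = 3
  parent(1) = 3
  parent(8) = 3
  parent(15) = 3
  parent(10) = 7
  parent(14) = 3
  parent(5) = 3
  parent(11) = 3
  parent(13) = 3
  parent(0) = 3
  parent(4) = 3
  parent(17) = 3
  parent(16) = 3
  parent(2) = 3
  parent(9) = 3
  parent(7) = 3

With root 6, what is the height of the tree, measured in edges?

A deepest node is 10, reached by 6 – 3 – 7 – 10.
That path has 3 edges, so the height is 3.

3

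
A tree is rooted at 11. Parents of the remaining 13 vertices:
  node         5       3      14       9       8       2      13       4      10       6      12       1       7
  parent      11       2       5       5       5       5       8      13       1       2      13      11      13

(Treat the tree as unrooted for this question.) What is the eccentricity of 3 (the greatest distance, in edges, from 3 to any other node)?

A farthest node from 3 is 7 (12, 10, 4 also at distance 5).
The path 3 – 2 – 5 – 8 – 13 – 7 has 5 edges.

5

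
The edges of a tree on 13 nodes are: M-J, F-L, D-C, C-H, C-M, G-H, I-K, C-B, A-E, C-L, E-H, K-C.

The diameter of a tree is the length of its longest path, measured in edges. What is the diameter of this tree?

5

A longest path is I–K–C–H–E–A, with 5 edges.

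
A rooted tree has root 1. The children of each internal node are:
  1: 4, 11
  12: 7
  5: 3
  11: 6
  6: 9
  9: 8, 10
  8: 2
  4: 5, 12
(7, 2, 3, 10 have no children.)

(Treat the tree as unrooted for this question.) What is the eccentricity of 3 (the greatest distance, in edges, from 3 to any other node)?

A farthest node from 3 is 2.
The path 3-5-4-1-11-6-9-8-2 has 8 edges.

8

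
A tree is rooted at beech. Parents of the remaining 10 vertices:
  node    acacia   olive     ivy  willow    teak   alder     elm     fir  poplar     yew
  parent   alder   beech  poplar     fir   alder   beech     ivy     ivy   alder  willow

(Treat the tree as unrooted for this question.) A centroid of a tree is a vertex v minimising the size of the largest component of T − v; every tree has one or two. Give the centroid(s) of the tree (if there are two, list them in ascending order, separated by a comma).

If poplar is removed the pieces have sizes 5, 5, all ≤ ⌊11/2⌋ = 5.
No neighbour of poplar does as well, so poplar is the unique centroid.

poplar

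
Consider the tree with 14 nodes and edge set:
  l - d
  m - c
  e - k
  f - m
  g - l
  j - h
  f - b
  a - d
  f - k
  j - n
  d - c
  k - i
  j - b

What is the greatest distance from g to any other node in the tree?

8

The node farthest from g is h (n also at distance 8), via g–l–d–c–m–f–b–j–h — 8 edges.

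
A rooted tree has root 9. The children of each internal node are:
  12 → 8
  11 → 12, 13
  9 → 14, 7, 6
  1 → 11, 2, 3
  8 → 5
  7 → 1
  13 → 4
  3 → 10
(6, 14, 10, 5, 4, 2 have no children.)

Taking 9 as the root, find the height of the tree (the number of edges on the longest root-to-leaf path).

6

5 sits deepest: 9 – 7 – 1 – 11 – 12 – 8 – 5 — 6 edges from the root.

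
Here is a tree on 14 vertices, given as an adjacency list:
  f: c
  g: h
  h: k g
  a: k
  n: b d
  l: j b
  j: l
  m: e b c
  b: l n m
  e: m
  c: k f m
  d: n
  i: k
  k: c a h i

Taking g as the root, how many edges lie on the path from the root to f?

Climbing from f to the root: f → c → k → h → g. That's 4 steps.

4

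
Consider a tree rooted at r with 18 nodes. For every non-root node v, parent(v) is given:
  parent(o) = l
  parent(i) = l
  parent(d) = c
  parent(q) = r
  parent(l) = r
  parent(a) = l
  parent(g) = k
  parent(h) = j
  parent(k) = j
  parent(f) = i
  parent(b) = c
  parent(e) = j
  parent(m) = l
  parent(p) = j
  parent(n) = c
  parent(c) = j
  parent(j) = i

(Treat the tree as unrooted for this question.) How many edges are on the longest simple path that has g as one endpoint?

6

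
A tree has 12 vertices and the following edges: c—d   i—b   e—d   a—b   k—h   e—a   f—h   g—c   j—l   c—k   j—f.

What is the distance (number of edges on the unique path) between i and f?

8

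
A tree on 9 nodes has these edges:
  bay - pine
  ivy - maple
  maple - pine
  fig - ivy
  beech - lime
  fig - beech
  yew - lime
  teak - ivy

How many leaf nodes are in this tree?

Degree-1 nodes: bay, teak, yew — 3 of them.

3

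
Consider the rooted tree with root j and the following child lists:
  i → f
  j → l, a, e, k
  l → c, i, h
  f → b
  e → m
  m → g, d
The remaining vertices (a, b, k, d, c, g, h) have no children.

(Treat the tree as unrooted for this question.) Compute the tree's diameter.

7

BFS from b reaches d last, at distance 7; BFS from d confirms no node is farther.
Path: b–f–i–l–j–e–m–d.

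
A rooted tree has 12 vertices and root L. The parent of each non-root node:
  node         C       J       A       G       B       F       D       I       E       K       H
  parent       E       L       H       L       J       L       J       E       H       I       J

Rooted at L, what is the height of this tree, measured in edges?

5

K sits deepest: L-J-H-E-I-K — 5 edges from the root.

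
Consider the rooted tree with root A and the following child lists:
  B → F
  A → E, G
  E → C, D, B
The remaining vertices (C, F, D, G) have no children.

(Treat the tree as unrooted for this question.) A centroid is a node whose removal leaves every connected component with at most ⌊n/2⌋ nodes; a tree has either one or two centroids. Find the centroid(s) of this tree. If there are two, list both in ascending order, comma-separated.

Removing E splits the tree into components of sizes 2, 2, 1, 1; the largest is 2 ≤ ⌊7/2⌋ = 3.
No neighbour of E does as well, so E is the unique centroid.

E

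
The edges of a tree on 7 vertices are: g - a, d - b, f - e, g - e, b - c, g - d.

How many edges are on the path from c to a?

4

c–b–d–g–a: 4 edges.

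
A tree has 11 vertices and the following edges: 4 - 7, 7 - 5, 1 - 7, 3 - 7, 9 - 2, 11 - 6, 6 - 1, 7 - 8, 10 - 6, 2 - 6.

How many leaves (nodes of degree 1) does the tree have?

7

Exactly 7 nodes have a single neighbour: 3, 4, 5, 8, 9, 10, 11.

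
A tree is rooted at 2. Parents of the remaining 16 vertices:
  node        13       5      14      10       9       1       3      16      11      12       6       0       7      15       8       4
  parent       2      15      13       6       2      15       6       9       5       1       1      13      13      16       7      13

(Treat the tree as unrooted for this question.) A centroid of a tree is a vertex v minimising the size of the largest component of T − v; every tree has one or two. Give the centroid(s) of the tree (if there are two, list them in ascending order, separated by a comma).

If 16 is removed the pieces have sizes 8, 8, all ≤ ⌊17/2⌋ = 8.
No neighbour of 16 does as well, so 16 is the unique centroid.

16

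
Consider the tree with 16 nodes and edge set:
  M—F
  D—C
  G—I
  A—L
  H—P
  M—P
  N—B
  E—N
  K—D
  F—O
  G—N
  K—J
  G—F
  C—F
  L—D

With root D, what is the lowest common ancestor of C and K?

C's ancestor chain is C, D and K's is K, D; they first meet at D.

D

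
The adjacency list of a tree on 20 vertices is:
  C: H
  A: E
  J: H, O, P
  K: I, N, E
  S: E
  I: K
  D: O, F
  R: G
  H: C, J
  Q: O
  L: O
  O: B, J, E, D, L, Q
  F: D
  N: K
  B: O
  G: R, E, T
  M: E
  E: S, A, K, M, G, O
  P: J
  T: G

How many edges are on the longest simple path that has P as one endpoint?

A farthest node from P is I (R, T, N also at distance 5).
The path P – J – O – E – K – I has 5 edges.

5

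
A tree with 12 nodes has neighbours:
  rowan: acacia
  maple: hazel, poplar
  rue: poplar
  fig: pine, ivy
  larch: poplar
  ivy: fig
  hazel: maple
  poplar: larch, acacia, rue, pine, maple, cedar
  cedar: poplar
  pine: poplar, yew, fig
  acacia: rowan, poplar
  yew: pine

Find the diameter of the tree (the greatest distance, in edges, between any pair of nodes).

5

BFS from ivy reaches hazel last, at distance 5; BFS from hazel confirms no node is farther.
Path: ivy-fig-pine-poplar-maple-hazel.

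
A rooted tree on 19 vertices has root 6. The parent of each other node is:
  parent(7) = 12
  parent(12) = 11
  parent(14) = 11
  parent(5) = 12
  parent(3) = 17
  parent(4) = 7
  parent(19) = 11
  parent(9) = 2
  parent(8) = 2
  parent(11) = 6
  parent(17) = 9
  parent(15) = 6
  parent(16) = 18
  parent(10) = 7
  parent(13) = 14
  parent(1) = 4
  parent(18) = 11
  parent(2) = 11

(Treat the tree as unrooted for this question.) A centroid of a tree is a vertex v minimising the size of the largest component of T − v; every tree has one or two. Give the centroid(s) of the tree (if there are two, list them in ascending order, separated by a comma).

Delete 11: the remaining components have sizes 6, 5, 2, 2, 2, 1. Max 6 ≤ 9, so 11 is a centroid.
Every other node leaves some component of size > 9, so the centroid is unique.

11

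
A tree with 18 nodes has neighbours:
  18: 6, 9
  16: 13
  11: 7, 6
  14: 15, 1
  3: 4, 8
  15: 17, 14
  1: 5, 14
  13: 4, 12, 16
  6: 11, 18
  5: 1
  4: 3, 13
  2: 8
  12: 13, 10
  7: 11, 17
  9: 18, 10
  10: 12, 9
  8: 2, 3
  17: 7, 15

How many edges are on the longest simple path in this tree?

16

BFS from 5 reaches 2 last, at distance 16; BFS from 2 confirms no node is farther.
Path: 5–1–14–15–17–7–11–6–18–9–10–12–13–4–3–8–2.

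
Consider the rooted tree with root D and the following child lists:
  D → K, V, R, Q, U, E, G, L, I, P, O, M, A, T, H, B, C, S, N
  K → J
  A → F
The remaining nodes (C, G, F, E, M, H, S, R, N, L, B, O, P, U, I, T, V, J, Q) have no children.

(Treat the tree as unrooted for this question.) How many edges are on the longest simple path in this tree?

BFS from J reaches F last, at distance 4; BFS from F confirms no node is farther.
Path: J–K–D–A–F.

4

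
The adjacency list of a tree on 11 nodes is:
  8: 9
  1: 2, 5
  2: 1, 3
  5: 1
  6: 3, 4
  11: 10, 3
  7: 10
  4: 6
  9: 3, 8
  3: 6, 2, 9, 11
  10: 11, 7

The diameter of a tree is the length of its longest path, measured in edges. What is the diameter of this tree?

BFS from 7 reaches 5 last, at distance 6; BFS from 5 confirms no node is farther.
Path: 7-10-11-3-2-1-5.

6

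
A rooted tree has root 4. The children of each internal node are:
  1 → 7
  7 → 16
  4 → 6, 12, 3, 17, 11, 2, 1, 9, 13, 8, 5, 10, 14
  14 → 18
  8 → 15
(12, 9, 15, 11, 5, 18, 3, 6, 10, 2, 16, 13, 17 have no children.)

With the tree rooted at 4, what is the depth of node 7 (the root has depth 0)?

2

4 → 1 → 7 — 2 edges.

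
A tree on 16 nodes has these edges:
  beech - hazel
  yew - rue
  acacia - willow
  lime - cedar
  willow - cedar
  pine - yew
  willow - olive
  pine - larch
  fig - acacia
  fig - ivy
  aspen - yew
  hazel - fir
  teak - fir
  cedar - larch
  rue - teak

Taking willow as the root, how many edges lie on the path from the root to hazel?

Climbing from hazel to the root: hazel → fir → teak → rue → yew → pine → larch → cedar → willow. That's 8 steps.

8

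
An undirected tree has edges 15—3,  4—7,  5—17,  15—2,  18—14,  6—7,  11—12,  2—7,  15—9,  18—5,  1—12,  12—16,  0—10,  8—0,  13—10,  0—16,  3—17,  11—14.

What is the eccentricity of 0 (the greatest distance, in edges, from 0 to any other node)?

The node farthest from 0 is 6 (4 also at distance 12), via 0-16-12-11-14-18-5-17-3-15-2-7-6 — 12 edges.

12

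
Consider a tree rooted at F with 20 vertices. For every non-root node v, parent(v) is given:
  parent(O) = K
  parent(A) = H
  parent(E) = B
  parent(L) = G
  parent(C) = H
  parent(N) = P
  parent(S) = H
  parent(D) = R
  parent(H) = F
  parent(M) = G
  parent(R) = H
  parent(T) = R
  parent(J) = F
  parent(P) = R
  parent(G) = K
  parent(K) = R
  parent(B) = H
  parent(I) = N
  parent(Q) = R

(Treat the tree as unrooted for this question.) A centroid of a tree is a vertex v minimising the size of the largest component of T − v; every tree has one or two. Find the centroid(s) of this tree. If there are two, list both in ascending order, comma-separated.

R

Removing R splits the tree into components of sizes 8, 5, 3, 1, 1, 1; the largest is 8 ≤ ⌊20/2⌋ = 10.
No neighbour of R does as well, so R is the unique centroid.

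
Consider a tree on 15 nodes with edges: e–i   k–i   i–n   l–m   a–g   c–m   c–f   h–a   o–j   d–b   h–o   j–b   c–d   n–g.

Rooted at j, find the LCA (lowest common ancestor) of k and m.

j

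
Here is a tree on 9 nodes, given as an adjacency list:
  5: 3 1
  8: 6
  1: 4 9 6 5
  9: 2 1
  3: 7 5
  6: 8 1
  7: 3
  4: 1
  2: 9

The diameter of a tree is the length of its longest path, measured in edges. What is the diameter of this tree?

5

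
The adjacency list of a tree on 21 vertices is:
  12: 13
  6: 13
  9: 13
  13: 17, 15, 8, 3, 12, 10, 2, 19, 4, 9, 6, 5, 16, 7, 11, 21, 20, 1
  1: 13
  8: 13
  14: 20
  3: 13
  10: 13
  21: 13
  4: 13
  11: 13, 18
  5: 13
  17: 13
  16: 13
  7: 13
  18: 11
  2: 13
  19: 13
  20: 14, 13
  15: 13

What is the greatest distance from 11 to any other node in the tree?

Distances from 11 peak at 3, attained at 14.
11-13-20-14

3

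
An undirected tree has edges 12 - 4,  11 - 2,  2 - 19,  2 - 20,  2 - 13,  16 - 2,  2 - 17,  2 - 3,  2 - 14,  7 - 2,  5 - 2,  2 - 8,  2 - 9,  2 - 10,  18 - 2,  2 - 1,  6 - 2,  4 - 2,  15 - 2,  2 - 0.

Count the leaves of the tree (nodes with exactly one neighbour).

Degree-1 nodes: 0, 1, 3, 5, 6, 7, 8, 9, 10, 11, 12, 13, 14, 15, 16, 17, 18, 19, 20 — 19 of them.

19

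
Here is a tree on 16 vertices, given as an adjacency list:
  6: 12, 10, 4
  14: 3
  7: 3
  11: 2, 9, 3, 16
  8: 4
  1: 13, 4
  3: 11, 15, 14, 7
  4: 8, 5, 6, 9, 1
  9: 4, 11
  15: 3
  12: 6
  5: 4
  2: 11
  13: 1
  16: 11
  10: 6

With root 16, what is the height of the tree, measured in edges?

The longest root-to-leaf path is 16 → 11 → 9 → 4 → 6 → 12 (5 edges).

5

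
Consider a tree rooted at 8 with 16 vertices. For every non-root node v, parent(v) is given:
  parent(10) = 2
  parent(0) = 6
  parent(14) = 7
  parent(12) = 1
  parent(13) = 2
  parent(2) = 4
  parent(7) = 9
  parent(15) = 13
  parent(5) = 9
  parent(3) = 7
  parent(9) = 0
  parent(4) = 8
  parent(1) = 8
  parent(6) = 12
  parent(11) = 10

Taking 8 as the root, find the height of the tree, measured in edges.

The longest root-to-leaf path is 8 – 1 – 12 – 6 – 0 – 9 – 7 – 14 (7 edges).

7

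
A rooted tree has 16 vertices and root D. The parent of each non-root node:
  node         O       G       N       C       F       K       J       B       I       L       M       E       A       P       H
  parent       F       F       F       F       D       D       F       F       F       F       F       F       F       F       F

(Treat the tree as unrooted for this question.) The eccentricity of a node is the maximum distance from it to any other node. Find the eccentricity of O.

3

Distances from O peak at 3, attained at K.
O–F–D–K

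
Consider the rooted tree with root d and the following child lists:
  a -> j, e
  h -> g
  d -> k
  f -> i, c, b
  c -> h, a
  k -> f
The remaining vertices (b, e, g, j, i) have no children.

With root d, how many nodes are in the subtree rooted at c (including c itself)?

6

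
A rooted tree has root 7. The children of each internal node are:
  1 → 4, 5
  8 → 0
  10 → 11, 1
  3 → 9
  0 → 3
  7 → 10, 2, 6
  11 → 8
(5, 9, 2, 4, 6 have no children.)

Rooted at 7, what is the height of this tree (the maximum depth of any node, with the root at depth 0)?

6

9 sits deepest: 7–10–11–8–0–3–9 — 6 edges from the root.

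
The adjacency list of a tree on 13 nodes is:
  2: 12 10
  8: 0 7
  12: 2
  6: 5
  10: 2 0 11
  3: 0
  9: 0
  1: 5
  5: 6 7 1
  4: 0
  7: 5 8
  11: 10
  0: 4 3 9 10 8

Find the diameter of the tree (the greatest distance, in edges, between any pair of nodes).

7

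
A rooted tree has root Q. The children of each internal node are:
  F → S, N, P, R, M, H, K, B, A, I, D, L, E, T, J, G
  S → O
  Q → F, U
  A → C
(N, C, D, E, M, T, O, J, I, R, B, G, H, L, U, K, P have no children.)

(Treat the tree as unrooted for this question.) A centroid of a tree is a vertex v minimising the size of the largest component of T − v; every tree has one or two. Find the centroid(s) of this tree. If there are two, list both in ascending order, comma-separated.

F

Delete F: the remaining components have sizes 2, 2, 2, 1, 1, 1, 1, 1, 1, 1, 1, 1, 1, 1, 1, 1, 1. Max 2 ≤ 10, so F is a centroid.
Every other node leaves some component of size > 10, so the centroid is unique.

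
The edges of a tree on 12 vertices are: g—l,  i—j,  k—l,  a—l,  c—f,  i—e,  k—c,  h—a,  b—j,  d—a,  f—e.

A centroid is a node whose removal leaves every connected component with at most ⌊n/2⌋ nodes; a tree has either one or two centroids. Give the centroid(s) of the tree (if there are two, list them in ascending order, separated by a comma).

c, k

If k is removed the pieces have sizes 6, 5, all ≤ ⌊12/2⌋ = 6.
c is adjacent to k and is also a centroid (the largest component after removing it is likewise 6).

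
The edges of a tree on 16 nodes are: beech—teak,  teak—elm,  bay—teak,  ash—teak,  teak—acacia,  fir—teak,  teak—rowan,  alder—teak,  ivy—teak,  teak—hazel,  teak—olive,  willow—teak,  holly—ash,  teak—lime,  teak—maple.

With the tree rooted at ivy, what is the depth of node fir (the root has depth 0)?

2

Path from ivy to fir: ivy–teak–fir, which has 2 edges.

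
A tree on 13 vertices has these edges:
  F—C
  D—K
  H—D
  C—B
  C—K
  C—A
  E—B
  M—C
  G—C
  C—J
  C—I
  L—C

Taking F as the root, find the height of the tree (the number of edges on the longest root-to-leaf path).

4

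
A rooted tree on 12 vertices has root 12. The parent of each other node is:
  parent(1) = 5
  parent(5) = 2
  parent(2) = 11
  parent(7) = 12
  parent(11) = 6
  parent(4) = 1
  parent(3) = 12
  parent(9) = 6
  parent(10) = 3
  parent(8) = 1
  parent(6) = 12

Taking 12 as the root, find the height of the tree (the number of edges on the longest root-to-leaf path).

A deepest node is 8, reached by 12–6–11–2–5–1–8.
That path has 6 edges, so the height is 6.

6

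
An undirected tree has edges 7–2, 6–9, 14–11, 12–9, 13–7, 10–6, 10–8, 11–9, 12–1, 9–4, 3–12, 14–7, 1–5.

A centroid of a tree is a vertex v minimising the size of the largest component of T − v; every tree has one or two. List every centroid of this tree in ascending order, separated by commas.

Removing 9 splits the tree into components of sizes 5, 4, 3, 1; the largest is 5 ≤ ⌊14/2⌋ = 7.
Every other node leaves some component of size > 7, so the centroid is unique.

9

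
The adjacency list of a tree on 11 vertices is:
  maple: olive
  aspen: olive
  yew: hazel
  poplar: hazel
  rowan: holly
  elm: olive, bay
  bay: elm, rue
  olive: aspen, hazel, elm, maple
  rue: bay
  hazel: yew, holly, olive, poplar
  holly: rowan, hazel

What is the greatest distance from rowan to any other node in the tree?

Distances from rowan peak at 6, attained at rue.
rowan–holly–hazel–olive–elm–bay–rue

6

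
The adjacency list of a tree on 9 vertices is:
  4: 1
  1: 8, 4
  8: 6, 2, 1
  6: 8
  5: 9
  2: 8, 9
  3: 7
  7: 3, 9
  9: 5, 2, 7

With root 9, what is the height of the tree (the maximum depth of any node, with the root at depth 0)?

4

4 sits deepest: 9–2–8–1–4 — 4 edges from the root.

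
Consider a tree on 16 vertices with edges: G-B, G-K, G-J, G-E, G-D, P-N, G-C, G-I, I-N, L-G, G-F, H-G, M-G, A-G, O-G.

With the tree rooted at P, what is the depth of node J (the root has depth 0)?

Climbing from J to the root: J–G–I–N–P. That's 4 steps.

4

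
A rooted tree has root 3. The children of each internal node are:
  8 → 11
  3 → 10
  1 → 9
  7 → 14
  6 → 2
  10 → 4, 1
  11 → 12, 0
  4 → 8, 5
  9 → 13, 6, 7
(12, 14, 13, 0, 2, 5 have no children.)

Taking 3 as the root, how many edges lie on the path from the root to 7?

4

Path from 3 to 7: 3 → 10 → 1 → 9 → 7, which has 4 edges.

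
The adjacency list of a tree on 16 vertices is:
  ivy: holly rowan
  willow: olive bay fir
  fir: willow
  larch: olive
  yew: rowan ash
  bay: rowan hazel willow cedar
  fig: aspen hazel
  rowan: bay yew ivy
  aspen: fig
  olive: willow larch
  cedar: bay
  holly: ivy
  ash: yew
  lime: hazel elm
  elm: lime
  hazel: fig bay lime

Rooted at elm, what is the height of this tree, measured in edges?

The longest root-to-leaf path is elm → lime → hazel → bay → rowan → yew → ash (6 edges).

6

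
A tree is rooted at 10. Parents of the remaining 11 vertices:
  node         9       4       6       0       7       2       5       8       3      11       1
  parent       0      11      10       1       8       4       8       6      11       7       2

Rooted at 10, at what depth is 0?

8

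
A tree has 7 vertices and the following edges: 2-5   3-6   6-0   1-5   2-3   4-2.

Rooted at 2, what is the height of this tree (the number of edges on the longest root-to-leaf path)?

A deepest node is 0, reached by 2-3-6-0.
That path has 3 edges, so the height is 3.

3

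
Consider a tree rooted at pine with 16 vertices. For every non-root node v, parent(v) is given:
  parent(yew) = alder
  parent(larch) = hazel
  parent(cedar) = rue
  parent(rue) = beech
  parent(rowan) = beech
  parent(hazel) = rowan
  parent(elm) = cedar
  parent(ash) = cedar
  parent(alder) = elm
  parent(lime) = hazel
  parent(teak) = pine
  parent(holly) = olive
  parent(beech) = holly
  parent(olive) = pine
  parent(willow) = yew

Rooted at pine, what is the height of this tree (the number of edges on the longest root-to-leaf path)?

willow sits deepest: pine → olive → holly → beech → rue → cedar → elm → alder → yew → willow — 9 edges from the root.

9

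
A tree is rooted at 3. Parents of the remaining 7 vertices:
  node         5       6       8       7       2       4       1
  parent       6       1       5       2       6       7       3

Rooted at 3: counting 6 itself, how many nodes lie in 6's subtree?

6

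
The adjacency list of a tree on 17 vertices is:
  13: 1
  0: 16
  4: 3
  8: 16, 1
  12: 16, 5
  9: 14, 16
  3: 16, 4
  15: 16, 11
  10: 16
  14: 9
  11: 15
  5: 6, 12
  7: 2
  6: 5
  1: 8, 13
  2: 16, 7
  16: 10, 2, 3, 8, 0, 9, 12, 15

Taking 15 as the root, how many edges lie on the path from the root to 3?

15 – 16 – 3 — 2 edges.

2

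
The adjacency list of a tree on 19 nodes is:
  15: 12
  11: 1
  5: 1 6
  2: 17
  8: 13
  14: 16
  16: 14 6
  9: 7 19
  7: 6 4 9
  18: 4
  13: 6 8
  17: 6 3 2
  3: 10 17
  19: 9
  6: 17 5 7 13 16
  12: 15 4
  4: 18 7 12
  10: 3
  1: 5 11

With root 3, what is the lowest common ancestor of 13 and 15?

Ancestors of 13 (toward the root): 13, 6, 17, 3.
Ancestors of 15: 15, 12, 4, 7, 6, 17, 3.
The deepest node appearing in both lists is 6.

6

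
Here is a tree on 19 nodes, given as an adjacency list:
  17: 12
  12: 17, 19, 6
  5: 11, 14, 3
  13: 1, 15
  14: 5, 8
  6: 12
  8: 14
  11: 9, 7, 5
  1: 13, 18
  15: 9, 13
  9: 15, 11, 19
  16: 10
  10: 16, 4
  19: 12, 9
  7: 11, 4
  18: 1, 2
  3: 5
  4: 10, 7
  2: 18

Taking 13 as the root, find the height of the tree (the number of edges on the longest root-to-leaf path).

The longest root-to-leaf path is 13 → 15 → 9 → 11 → 7 → 4 → 10 → 16 (7 edges).

7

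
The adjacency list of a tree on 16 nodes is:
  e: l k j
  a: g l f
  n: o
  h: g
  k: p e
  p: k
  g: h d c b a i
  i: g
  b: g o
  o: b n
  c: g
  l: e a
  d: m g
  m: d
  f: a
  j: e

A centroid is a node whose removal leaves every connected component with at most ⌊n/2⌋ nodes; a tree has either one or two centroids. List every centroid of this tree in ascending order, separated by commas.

If g is removed the pieces have sizes 7, 3, 2, 1, 1, 1, all ≤ ⌊16/2⌋ = 8.
Every other node leaves some component of size > 8, so the centroid is unique.

g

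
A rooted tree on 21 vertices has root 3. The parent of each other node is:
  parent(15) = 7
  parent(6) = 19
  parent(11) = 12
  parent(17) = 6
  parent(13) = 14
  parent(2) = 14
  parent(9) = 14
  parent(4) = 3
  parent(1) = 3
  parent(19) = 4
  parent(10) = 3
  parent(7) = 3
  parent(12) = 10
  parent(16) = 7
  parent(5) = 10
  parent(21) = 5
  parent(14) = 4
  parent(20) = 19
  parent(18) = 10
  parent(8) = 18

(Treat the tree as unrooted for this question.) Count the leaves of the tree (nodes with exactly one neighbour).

11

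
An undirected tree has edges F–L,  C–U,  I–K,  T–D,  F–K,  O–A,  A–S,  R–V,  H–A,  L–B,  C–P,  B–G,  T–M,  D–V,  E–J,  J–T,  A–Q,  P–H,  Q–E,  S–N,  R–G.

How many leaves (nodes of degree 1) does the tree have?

5

Exactly 5 nodes have a single neighbour: I, M, N, O, U.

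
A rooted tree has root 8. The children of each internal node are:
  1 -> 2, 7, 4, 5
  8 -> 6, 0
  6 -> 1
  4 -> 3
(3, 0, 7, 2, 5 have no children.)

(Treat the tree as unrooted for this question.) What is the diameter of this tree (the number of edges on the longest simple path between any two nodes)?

5

A longest path is 3 – 4 – 1 – 6 – 8 – 0, with 5 edges.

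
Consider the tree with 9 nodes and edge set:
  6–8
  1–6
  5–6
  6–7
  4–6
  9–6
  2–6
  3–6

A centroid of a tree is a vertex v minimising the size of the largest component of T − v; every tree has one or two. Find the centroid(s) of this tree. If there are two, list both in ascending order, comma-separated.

6

Delete 6: the remaining components have sizes 1, 1, 1, 1, 1, 1, 1, 1. Max 1 ≤ 4, so 6 is a centroid.
No neighbour of 6 does as well, so 6 is the unique centroid.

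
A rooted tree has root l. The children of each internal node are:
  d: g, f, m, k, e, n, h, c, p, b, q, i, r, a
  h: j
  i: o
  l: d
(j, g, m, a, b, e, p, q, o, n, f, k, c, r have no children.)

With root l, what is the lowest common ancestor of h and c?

d

Path h→root: h d l; path c→root: c d l.
First common node: d.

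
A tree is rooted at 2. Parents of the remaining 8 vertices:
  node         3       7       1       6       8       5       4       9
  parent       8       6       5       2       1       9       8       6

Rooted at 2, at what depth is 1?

4

Path from 2 to 1: 2–6–9–5–1, which has 4 edges.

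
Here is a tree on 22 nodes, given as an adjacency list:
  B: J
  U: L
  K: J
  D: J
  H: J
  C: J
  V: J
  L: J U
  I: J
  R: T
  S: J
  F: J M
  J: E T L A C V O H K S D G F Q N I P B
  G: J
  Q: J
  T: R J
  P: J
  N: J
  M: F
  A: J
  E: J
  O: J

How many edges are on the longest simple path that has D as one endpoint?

3

A farthest node from D is M (U, R also at distance 3).
The path D-J-F-M has 3 edges.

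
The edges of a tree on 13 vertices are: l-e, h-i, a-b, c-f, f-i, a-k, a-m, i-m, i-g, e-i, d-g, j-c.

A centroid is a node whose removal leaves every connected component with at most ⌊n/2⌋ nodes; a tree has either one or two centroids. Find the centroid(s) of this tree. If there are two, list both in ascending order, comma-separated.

i

If i is removed the pieces have sizes 4, 3, 2, 2, 1, all ≤ ⌊13/2⌋ = 6.
No neighbour of i does as well, so i is the unique centroid.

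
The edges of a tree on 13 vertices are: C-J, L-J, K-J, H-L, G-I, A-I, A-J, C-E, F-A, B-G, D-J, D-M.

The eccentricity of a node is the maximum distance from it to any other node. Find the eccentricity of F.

4

The node farthest from F is H (M, B, E also at distance 4), via F – A – J – L – H — 4 edges.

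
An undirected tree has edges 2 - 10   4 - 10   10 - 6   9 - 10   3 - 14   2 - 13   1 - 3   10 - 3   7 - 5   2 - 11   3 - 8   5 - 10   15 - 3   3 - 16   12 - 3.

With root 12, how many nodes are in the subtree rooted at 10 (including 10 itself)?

10's subtree: {10, 6, 5, 2, 9, 4, 7, 13, 11}, size 9.

9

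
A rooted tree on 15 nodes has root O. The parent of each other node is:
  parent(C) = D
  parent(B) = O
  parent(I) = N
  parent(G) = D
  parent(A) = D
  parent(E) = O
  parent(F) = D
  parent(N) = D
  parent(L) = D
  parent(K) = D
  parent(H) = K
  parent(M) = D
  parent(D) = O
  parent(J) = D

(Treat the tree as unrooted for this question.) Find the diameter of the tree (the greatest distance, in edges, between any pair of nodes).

4

A longest path is E – O – D – K – H, with 4 edges.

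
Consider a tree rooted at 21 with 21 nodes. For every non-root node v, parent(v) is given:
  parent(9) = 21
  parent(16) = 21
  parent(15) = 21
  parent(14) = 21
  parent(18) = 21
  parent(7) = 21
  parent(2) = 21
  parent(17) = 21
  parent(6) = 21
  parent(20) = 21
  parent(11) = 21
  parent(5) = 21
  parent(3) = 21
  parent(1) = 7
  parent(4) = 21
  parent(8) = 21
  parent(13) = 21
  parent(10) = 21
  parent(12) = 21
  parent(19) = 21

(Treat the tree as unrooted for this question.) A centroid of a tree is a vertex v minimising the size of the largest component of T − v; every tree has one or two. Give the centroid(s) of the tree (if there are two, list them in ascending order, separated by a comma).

21

Removing 21 splits the tree into components of sizes 2, 1, 1, 1, 1, 1, 1, 1, 1, 1, 1, 1, 1, 1, 1, 1, 1, 1, 1; the largest is 2 ≤ ⌊21/2⌋ = 10.
No neighbour of 21 does as well, so 21 is the unique centroid.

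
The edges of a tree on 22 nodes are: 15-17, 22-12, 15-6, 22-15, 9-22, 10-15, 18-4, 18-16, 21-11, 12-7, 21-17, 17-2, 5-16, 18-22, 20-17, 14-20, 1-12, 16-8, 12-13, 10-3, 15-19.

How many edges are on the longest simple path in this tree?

7

Starting from 5, a farthest node is 14 at distance 7.
One longest path: 5 - 16 - 18 - 22 - 15 - 17 - 20 - 14.
So the diameter is 7.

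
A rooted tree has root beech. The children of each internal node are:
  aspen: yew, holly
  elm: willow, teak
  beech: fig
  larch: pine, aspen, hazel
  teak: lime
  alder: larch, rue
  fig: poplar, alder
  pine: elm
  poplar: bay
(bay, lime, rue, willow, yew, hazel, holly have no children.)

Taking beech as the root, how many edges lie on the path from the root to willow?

beech → fig → alder → larch → pine → elm → willow — 6 edges.

6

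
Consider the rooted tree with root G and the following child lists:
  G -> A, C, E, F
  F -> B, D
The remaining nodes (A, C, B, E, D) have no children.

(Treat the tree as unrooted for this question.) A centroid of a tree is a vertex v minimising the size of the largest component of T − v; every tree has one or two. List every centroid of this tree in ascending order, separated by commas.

Delete G: the remaining components have sizes 3, 1, 1, 1. Max 3 ≤ 3, so G is a centroid.
No neighbour of G does as well, so G is the unique centroid.

G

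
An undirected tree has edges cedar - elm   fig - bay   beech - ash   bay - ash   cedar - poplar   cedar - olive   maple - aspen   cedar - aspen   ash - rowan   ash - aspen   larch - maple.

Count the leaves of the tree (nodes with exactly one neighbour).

The leaves are beech, elm, fig, larch, olive, poplar, rowan.
That is 7 leaves.

7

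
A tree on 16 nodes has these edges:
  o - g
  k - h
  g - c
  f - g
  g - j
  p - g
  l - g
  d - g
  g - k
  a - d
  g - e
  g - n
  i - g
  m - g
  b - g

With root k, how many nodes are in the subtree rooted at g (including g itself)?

Descendants of g (including itself): g, e, i, d, f, l, o, j, p, c, m, n, b, a. That's 14.

14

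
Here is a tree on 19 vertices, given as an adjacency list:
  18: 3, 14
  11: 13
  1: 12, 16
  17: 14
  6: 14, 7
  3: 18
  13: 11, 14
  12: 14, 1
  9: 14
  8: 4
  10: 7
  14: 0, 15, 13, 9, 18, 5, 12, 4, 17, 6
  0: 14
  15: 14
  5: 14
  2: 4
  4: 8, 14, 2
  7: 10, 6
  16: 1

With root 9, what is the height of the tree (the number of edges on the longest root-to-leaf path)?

4

A deepest node is 10, reached by 9 → 14 → 6 → 7 → 10.
That path has 4 edges, so the height is 4.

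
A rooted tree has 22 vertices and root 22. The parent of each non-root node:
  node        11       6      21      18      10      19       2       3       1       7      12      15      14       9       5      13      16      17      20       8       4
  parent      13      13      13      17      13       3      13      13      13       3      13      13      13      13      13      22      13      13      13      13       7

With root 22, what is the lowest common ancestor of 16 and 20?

13

Ancestors of 16 (toward the root): 16, 13, 22.
Ancestors of 20: 20, 13, 22.
The deepest node appearing in both lists is 13.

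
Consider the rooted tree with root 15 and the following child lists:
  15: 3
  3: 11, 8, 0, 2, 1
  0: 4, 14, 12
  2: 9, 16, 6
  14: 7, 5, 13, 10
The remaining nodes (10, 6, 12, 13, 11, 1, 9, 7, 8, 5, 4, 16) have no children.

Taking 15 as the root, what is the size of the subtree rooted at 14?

5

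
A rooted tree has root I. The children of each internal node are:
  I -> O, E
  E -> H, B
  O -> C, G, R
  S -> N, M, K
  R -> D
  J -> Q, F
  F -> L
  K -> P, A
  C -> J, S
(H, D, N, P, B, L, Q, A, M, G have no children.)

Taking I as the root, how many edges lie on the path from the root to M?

I – O – C – S – M — 4 edges.

4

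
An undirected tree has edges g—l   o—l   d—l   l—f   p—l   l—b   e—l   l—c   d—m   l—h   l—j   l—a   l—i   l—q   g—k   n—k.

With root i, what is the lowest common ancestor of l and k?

l

Path l→root: l i; path k→root: k g l i.
First common node: l.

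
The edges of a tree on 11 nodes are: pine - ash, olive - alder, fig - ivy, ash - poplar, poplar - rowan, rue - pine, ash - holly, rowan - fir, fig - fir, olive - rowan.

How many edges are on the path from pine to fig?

5

Walking from pine: pine–ash–poplar–rowan–fir–fig. Length 5.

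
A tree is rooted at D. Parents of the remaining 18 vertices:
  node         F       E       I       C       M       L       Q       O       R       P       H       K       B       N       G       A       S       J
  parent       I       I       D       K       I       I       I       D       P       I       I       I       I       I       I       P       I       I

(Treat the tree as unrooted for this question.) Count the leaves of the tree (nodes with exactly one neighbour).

15

Exactly 15 nodes have a single neighbour: A, B, C, E, F, G, H, J, L, M, N, O, Q, R, S.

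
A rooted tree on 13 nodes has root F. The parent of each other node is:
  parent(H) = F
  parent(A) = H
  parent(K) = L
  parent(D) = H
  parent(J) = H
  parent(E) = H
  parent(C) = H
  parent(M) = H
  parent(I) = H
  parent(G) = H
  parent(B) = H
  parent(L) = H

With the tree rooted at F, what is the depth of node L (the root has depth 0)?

2

Path from F to L: F – H – L, which has 2 edges.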